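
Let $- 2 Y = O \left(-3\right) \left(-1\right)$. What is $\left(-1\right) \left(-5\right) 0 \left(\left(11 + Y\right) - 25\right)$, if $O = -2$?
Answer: $0$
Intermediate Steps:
$Y = 3$ ($Y = - \frac{\left(-2\right) \left(-3\right) \left(-1\right)}{2} = - \frac{6 \left(-1\right)}{2} = \left(- \frac{1}{2}\right) \left(-6\right) = 3$)
$\left(-1\right) \left(-5\right) 0 \left(\left(11 + Y\right) - 25\right) = \left(-1\right) \left(-5\right) 0 \left(\left(11 + 3\right) - 25\right) = 5 \cdot 0 \left(14 - 25\right) = 0 \left(-11\right) = 0$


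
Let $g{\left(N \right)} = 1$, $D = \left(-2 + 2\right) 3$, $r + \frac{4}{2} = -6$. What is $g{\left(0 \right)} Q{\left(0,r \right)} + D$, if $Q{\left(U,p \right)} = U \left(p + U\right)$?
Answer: $0$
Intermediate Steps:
$r = -8$ ($r = -2 - 6 = -8$)
$Q{\left(U,p \right)} = U \left(U + p\right)$
$D = 0$ ($D = 0 \cdot 3 = 0$)
$g{\left(0 \right)} Q{\left(0,r \right)} + D = 1 \cdot 0 \left(0 - 8\right) + 0 = 1 \cdot 0 \left(-8\right) + 0 = 1 \cdot 0 + 0 = 0 + 0 = 0$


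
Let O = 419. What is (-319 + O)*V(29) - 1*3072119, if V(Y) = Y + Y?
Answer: -3066319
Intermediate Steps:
V(Y) = 2*Y
(-319 + O)*V(29) - 1*3072119 = (-319 + 419)*(2*29) - 1*3072119 = 100*58 - 3072119 = 5800 - 3072119 = -3066319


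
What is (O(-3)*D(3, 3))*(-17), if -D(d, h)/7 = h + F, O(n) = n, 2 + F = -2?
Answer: 357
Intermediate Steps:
F = -4 (F = -2 - 2 = -4)
D(d, h) = 28 - 7*h (D(d, h) = -7*(h - 4) = -7*(-4 + h) = 28 - 7*h)
(O(-3)*D(3, 3))*(-17) = -3*(28 - 7*3)*(-17) = -3*(28 - 21)*(-17) = -3*7*(-17) = -21*(-17) = 357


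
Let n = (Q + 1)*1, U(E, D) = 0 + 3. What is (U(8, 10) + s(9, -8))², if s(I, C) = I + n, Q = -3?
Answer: 100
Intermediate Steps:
U(E, D) = 3
n = -2 (n = (-3 + 1)*1 = -2*1 = -2)
s(I, C) = -2 + I (s(I, C) = I - 2 = -2 + I)
(U(8, 10) + s(9, -8))² = (3 + (-2 + 9))² = (3 + 7)² = 10² = 100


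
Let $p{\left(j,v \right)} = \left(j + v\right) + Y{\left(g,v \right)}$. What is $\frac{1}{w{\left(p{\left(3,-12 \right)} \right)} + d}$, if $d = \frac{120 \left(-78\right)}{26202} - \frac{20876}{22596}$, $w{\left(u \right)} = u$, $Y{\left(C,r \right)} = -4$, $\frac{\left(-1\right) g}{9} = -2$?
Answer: $- \frac{24669183}{352303192} \approx -0.070023$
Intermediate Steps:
$g = 18$ ($g = \left(-9\right) \left(-2\right) = 18$)
$p{\left(j,v \right)} = -4 + j + v$ ($p{\left(j,v \right)} = \left(j + v\right) - 4 = -4 + j + v$)
$d = - \frac{31603813}{24669183}$ ($d = \left(-9360\right) \frac{1}{26202} - \frac{5219}{5649} = - \frac{1560}{4367} - \frac{5219}{5649} = - \frac{31603813}{24669183} \approx -1.2811$)
$\frac{1}{w{\left(p{\left(3,-12 \right)} \right)} + d} = \frac{1}{\left(-4 + 3 - 12\right) - \frac{31603813}{24669183}} = \frac{1}{-13 - \frac{31603813}{24669183}} = \frac{1}{- \frac{352303192}{24669183}} = - \frac{24669183}{352303192}$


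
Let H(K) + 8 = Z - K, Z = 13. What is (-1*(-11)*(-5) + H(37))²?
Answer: 7569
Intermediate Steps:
H(K) = 5 - K (H(K) = -8 + (13 - K) = 5 - K)
(-1*(-11)*(-5) + H(37))² = (-1*(-11)*(-5) + (5 - 1*37))² = (11*(-5) + (5 - 37))² = (-55 - 32)² = (-87)² = 7569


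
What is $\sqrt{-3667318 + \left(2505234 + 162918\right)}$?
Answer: $i \sqrt{999166} \approx 999.58 i$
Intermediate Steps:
$\sqrt{-3667318 + \left(2505234 + 162918\right)} = \sqrt{-3667318 + 2668152} = \sqrt{-999166} = i \sqrt{999166}$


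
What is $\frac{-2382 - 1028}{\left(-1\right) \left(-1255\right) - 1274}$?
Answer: $\frac{3410}{19} \approx 179.47$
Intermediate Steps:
$\frac{-2382 - 1028}{\left(-1\right) \left(-1255\right) - 1274} = - \frac{3410}{1255 - 1274} = - \frac{3410}{-19} = \left(-3410\right) \left(- \frac{1}{19}\right) = \frac{3410}{19}$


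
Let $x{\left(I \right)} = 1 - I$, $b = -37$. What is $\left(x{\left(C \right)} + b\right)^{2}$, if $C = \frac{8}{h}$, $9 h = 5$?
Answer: $\frac{63504}{25} \approx 2540.2$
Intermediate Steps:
$h = \frac{5}{9}$ ($h = \frac{1}{9} \cdot 5 = \frac{5}{9} \approx 0.55556$)
$C = \frac{72}{5}$ ($C = \frac{8}{\frac{5}{9}} = 8 \cdot \frac{9}{5} = \frac{72}{5} \approx 14.4$)
$\left(x{\left(C \right)} + b\right)^{2} = \left(\left(1 - \frac{72}{5}\right) - 37\right)^{2} = \left(- \frac{67}{5} - 37\right)^{2} = \left(- \frac{252}{5}\right)^{2} = \frac{63504}{25}$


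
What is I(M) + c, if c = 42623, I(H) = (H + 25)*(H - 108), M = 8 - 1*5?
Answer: 39683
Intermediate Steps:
M = 3 (M = 8 - 5 = 3)
I(H) = (-108 + H)*(25 + H) (I(H) = (25 + H)*(-108 + H) = (-108 + H)*(25 + H))
I(M) + c = (-2700 + 3**2 - 83*3) + 42623 = (-2700 + 9 - 249) + 42623 = -2940 + 42623 = 39683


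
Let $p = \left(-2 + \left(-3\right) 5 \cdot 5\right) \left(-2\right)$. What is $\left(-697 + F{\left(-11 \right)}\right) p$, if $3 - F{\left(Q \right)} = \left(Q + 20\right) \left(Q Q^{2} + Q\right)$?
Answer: $1753136$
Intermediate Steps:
$F{\left(Q \right)} = 3 - \left(20 + Q\right) \left(Q + Q^{3}\right)$ ($F{\left(Q \right)} = 3 - \left(Q + 20\right) \left(Q Q^{2} + Q\right) = 3 - \left(20 + Q\right) \left(Q^{3} + Q\right) = 3 - \left(20 + Q\right) \left(Q + Q^{3}\right)$)
$p = 154$ ($p = \left(-2 - 75\right) \left(-2\right) = \left(-77\right) \left(-2\right) = 154$)
$\left(-697 + F{\left(-11 \right)}\right) p = \left(-697 - \left(14539 - 26620\right)\right) 154 = \left(-697 - -12081\right) 154 = \left(-697 + \left(3 - 121 - 14641 + 220 + 26620\right)\right) 154 = \left(-697 + 12081\right) 154 = 11384 \cdot 154 = 1753136$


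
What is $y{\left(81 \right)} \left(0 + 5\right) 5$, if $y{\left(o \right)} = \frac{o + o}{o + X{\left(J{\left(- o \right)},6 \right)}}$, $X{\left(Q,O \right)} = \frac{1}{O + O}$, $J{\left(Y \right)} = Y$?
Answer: $\frac{48600}{973} \approx 49.949$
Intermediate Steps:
$X{\left(Q,O \right)} = \frac{1}{2 O}$
$y{\left(o \right)} = \frac{2 o}{\frac{1}{12} + o}$ ($y{\left(o \right)} = \frac{o + o}{o + \frac{1}{2 \cdot 6}} = \frac{2 o}{o + \frac{1}{2} \cdot \frac{1}{6}} = \frac{2 o}{o + \frac{1}{12}} = \frac{2 o}{\frac{1}{12} + o}$)
$y{\left(81 \right)} \left(0 + 5\right) 5 = 24 \cdot 81 \frac{1}{1 + 12 \cdot 81} \left(0 + 5\right) 5 = 24 \cdot 81 \frac{1}{1 + 972} \cdot 5 \cdot 5 = 24 \cdot 81 \cdot \frac{1}{973} \cdot 25 = \frac{1944}{973} \cdot 25 = \frac{48600}{973}$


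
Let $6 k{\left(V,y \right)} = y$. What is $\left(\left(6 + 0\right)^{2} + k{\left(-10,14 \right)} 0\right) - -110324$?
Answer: $110360$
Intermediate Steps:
$k{\left(V,y \right)} = \frac{y}{6}$
$\left(\left(6 + 0\right)^{2} + k{\left(-10,14 \right)} 0\right) - -110324 = \left(\left(6 + 0\right)^{2} + \frac{1}{6} \cdot 14 \cdot 0\right) - -110324 = \left(6^{2} + \frac{7}{3} \cdot 0\right) + 110324 = \left(36 + 0\right) + 110324 = 36 + 110324 = 110360$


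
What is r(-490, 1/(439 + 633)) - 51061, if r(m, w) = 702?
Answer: -50359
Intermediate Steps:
r(-490, 1/(439 + 633)) - 51061 = 702 - 51061 = -50359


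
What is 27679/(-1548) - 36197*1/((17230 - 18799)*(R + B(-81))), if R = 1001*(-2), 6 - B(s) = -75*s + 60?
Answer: -117723984979/6582890124 ≈ -17.883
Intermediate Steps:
B(s) = -54 + 75*s (B(s) = 6 - (-75*s + 60) = 6 - (60 - 75*s) = 6 + (-60 + 75*s) = -54 + 75*s)
R = -2002
27679/(-1548) - 36197*1/((17230 - 18799)*(R + B(-81))) = 27679/(-1548) - 36197*1/((-2002 + (-54 + 75*(-81)))*(17230 - 18799)) = 27679*(-1/1548) - 36197*(-1/(1569*(-2002 + (-54 - 6075)))) = -27679/1548 - 36197*(-1/(1569*(-2002 - 6129))) = -27679/1548 - 36197/((-8131*(-1569))) = -27679/1548 - 36197/12757539 = -117723984979/6582890124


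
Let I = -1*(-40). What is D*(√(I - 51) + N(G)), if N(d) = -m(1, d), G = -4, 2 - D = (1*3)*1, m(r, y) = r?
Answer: 1 - I*√11 ≈ 1.0 - 3.3166*I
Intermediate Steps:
I = 40
D = -1 (D = 2 - 1*3 = 2 - 3 = -1)
N(d) = -1 (N(d) = -1*1 = -1)
D*(√(I - 51) + N(G)) = -(√(40 - 51) - 1) = -(√(-11) - 1) = -(I*√11 - 1) = -(-1 + I*√11) = 1 - I*√11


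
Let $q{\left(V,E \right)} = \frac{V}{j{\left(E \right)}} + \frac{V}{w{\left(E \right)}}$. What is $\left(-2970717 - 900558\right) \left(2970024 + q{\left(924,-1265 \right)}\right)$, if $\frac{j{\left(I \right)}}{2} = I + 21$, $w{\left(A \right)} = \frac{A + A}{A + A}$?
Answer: $- \frac{7153842984766875}{622} \approx -1.1501 \cdot 10^{13}$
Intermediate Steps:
$w{\left(A \right)} = 1$ ($w{\left(A \right)} = \frac{2 A}{2 A} = 2 A \frac{1}{2 A} = 1$)
$j{\left(I \right)} = 42 + 2 I$ ($j{\left(I \right)} = 2 \left(I + 21\right) = 2 \left(21 + I\right) = 42 + 2 I$)
$q{\left(V,E \right)} = V + \frac{V}{42 + 2 E}$ ($q{\left(V,E \right)} = \frac{V}{42 + 2 E} + \frac{V}{1} = \frac{V}{42 + 2 E} + V 1 = \frac{V}{42 + 2 E} + V = V + \frac{V}{42 + 2 E}$)
$\left(-2970717 - 900558\right) \left(2970024 + q{\left(924,-1265 \right)}\right) = \left(-2970717 - 900558\right) \left(2970024 + \frac{1}{2} \cdot 924 \frac{1}{21 - 1265} \left(43 + 2 \left(-1265\right)\right)\right) = - 3871275 \left(2970024 + \frac{1}{2} \cdot 924 \frac{1}{-1244} \left(43 - 2530\right)\right) = - 3871275 \left(2970024 + \frac{1}{2} \cdot 924 \left(- \frac{1}{1244}\right) \left(-2487\right)\right) = - 3871275 \left(2970024 + \frac{574497}{622}\right) = \left(-3871275\right) \frac{1847929425}{622} = - \frac{7153842984766875}{622}$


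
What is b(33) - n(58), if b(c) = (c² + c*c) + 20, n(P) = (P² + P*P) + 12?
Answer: -4542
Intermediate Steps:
n(P) = 12 + 2*P² (n(P) = (P² + P²) + 12 = 2*P² + 12 = 12 + 2*P²)
b(c) = 20 + 2*c² (b(c) = (c² + c²) + 20 = 2*c² + 20 = 20 + 2*c²)
b(33) - n(58) = (20 + 2*33²) - (12 + 2*58²) = (20 + 2*1089) - (12 + 2*3364) = (20 + 2178) - (12 + 6728) = 2198 - 1*6740 = 2198 - 6740 = -4542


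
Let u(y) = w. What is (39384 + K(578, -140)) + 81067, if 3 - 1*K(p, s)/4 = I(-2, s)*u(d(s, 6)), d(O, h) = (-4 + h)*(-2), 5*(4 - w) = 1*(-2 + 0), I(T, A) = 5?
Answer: 120375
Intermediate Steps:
w = 22/5 (w = 4 - (-2 + 0)/5 = 4 - (-2)/5 = 4 - ⅕*(-2) = 4 + ⅖ = 22/5 ≈ 4.4000)
d(O, h) = 8 - 2*h
u(y) = 22/5
K(p, s) = -76 (K(p, s) = 12 - 20*22/5 = 12 - 4*22 = 12 - 88 = -76)
(39384 + K(578, -140)) + 81067 = (39384 - 76) + 81067 = 39308 + 81067 = 120375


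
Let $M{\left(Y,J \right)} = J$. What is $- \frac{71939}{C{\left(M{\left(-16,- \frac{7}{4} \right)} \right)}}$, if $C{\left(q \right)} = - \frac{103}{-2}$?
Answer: $- \frac{143878}{103} \approx -1396.9$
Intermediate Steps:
$C{\left(q \right)} = \frac{103}{2}$ ($C{\left(q \right)} = \left(-103\right) \left(- \frac{1}{2}\right) = \frac{103}{2}$)
$- \frac{71939}{C{\left(M{\left(-16,- \frac{7}{4} \right)} \right)}} = - \frac{71939}{\frac{103}{2}} = \left(-71939\right) \frac{2}{103} = - \frac{143878}{103}$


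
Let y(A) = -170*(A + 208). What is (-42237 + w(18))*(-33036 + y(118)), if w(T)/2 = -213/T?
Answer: 11214628592/3 ≈ 3.7382e+9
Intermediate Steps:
y(A) = -35360 - 170*A (y(A) = -170*(208 + A) = -35360 - 170*A)
w(T) = -426/T (w(T) = 2*(-213/T) = -426/T)
(-42237 + w(18))*(-33036 + y(118)) = (-42237 - 426/18)*(-33036 + (-35360 - 170*118)) = (-42237 - 426*1/18)*(-33036 + (-35360 - 20060)) = (-42237 - 71/3)*(-33036 - 55420) = -126782/3*(-88456) = 11214628592/3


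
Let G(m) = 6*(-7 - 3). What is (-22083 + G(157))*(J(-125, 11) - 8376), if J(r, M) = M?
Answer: 185226195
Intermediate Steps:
G(m) = -60 (G(m) = 6*(-10) = -60)
(-22083 + G(157))*(J(-125, 11) - 8376) = (-22083 - 60)*(11 - 8376) = -22143*(-8365) = 185226195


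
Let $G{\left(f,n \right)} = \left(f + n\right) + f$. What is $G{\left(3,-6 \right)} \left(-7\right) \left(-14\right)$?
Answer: $0$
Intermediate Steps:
$G{\left(f,n \right)} = n + 2 f$
$G{\left(3,-6 \right)} \left(-7\right) \left(-14\right) = \left(-6 + 2 \cdot 3\right) \left(-7\right) \left(-14\right) = \left(-6 + 6\right) \left(-7\right) \left(-14\right) = 0 \left(-7\right) \left(-14\right) = 0 \left(-14\right) = 0$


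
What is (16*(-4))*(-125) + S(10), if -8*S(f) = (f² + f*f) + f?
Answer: 31895/4 ≈ 7973.8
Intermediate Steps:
S(f) = -f²/4 - f/8 (S(f) = -((f² + f*f) + f)/8 = -((f² + f²) + f)/8 = -(2*f² + f)/8 = -(f + 2*f²)/8 = -f²/4 - f/8)
(16*(-4))*(-125) + S(10) = (16*(-4))*(-125) - ⅛*10*(1 + 2*10) = -64*(-125) - ⅛*10*(1 + 20) = 8000 - ⅛*10*21 = 8000 - 105/4 = 31895/4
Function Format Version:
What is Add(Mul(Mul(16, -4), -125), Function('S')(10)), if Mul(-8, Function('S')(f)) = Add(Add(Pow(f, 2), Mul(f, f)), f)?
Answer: Rational(31895, 4) ≈ 7973.8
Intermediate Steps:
Function('S')(f) = Add(Mul(Rational(-1, 4), Pow(f, 2)), Mul(Rational(-1, 8), f)) (Function('S')(f) = Mul(Rational(-1, 8), Add(Add(Pow(f, 2), Mul(f, f)), f)) = Mul(Rational(-1, 8), Add(Add(Pow(f, 2), Pow(f, 2)), f)) = Mul(Rational(-1, 8), Add(Mul(2, Pow(f, 2)), f)) = Mul(Rational(-1, 8), Add(f, Mul(2, Pow(f, 2)))) = Add(Mul(Rational(-1, 4), Pow(f, 2)), Mul(Rational(-1, 8), f)))
Add(Mul(Mul(16, -4), -125), Function('S')(10)) = Add(Mul(Mul(16, -4), -125), Mul(Rational(-1, 8), 10, Add(1, Mul(2, 10)))) = Add(Mul(-64, -125), Mul(Rational(-1, 8), 10, Add(1, 20))) = Add(8000, Mul(Rational(-1, 8), 10, 21)) = Add(8000, Rational(-105, 4)) = Rational(31895, 4)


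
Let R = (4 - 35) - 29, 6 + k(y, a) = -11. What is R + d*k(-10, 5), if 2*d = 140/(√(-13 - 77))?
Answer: -60 + 119*I*√10/3 ≈ -60.0 + 125.44*I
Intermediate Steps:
k(y, a) = -17 (k(y, a) = -6 - 11 = -17)
R = -60 (R = -31 - 29 = -60)
d = -7*I*√10/3 (d = (140/(√(-13 - 77)))/2 = (140/(√(-90)))/2 = (140/((3*I*√10)))/2 = (140*(-I*√10/30))/2 = (-14*I*√10/3)/2 = -7*I*√10/3 ≈ -7.3786*I)
R + d*k(-10, 5) = -60 - 7*I*√10/3*(-17) = -60 + 119*I*√10/3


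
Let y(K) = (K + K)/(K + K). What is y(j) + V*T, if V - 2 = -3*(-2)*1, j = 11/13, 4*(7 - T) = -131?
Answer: 319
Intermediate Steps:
T = 159/4 (T = 7 - 1/4*(-131) = 7 + 131/4 = 159/4 ≈ 39.750)
j = 11/13 (j = 11*(1/13) = 11/13 ≈ 0.84615)
y(K) = 1 (y(K) = (2*K)/((2*K)) = (2*K)*(1/(2*K)) = 1)
V = 8 (V = 2 - 3*(-2)*1 = 2 + 6*1 = 2 + 6 = 8)
y(j) + V*T = 1 + 8*(159/4) = 1 + 318 = 319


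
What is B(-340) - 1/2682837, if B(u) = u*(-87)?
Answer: 79358318459/2682837 ≈ 29580.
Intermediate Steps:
B(u) = -87*u
B(-340) - 1/2682837 = -87*(-340) - 1/2682837 = 29580 - 1*1/2682837 = 29580 - 1/2682837 = 79358318459/2682837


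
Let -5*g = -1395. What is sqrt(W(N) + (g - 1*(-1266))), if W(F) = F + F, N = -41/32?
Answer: sqrt(24679)/4 ≈ 39.274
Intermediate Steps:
g = 279 (g = -1/5*(-1395) = 279)
N = -41/32 (N = -41*1/32 = -41/32 ≈ -1.2813)
W(F) = 2*F
sqrt(W(N) + (g - 1*(-1266))) = sqrt(2*(-41/32) + (279 - 1*(-1266))) = sqrt(-41/16 + (279 + 1266)) = sqrt(-41/16 + 1545) = sqrt(24679/16) = sqrt(24679)/4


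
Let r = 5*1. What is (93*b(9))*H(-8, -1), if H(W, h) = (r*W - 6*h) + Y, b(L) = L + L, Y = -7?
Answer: -68634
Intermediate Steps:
r = 5
b(L) = 2*L
H(W, h) = -7 - 6*h + 5*W (H(W, h) = (5*W - 6*h) - 7 = (-6*h + 5*W) - 7 = -7 - 6*h + 5*W)
(93*b(9))*H(-8, -1) = (93*(2*9))*(-7 - 6*(-1) + 5*(-8)) = (93*18)*(-7 + 6 - 40) = 1674*(-41) = -68634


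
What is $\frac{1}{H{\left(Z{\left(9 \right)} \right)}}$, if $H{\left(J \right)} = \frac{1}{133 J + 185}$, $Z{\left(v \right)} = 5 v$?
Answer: $6170$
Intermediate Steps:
$H{\left(J \right)} = \frac{1}{185 + 133 J}$
$\frac{1}{H{\left(Z{\left(9 \right)} \right)}} = \frac{1}{\frac{1}{185 + 133 \cdot 5 \cdot 9}} = \frac{1}{\frac{1}{185 + 133 \cdot 45}} = \frac{1}{\frac{1}{185 + 5985}} = \frac{1}{\frac{1}{6170}} = 6170$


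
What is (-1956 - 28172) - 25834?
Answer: -55962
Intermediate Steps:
(-1956 - 28172) - 25834 = -30128 - 25834 = -55962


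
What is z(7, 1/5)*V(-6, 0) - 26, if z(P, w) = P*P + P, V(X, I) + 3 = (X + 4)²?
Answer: 30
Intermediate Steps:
V(X, I) = -3 + (4 + X)² (V(X, I) = -3 + (X + 4)² = -3 + (4 + X)²)
z(P, w) = P + P² (z(P, w) = P² + P = P + P²)
z(7, 1/5)*V(-6, 0) - 26 = (7*(1 + 7))*(-3 + (4 - 6)²) - 26 = (7*8)*(-3 + (-2)²) - 26 = 56*(-3 + 4) - 26 = 56*1 - 26 = 56 - 26 = 30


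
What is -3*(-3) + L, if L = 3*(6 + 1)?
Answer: 30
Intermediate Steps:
L = 21 (L = 3*7 = 21)
-3*(-3) + L = -3*(-3) + 21 = 9 + 21 = 30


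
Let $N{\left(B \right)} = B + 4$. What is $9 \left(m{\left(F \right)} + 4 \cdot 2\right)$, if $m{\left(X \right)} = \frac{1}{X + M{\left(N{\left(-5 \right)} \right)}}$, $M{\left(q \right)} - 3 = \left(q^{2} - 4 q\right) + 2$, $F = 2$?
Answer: $\frac{291}{4} \approx 72.75$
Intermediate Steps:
$N{\left(B \right)} = 4 + B$
$M{\left(q \right)} = 5 + q^{2} - 4 q$ ($M{\left(q \right)} = 3 + \left(\left(q^{2} - 4 q\right) + 2\right) = 3 + \left(2 + q^{2} - 4 q\right) = 5 + q^{2} - 4 q$)
$m{\left(X \right)} = \frac{1}{10 + X}$ ($m{\left(X \right)} = \frac{1}{X + \left(5 + \left(4 - 5\right)^{2} - 4 \left(4 - 5\right)\right)} = \frac{1}{X + \left(5 + \left(-1\right)^{2} - -4\right)} = \frac{1}{X + \left(5 + 1 + 4\right)} = \frac{1}{X + 10} = \frac{1}{10 + X}$)
$9 \left(m{\left(F \right)} + 4 \cdot 2\right) = 9 \left(\frac{1}{10 + 2} + 4 \cdot 2\right) = 9 \left(\frac{1}{12} + 8\right) = 9 \cdot \frac{97}{12} = \frac{291}{4}$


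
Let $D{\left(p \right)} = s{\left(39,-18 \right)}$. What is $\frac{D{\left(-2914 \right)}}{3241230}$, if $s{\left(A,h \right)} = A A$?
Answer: $\frac{507}{1080410} \approx 0.00046927$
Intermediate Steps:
$s{\left(A,h \right)} = A^{2}$
$D{\left(p \right)} = 1521$ ($D{\left(p \right)} = 39^{2} = 1521$)
$\frac{D{\left(-2914 \right)}}{3241230} = \frac{1521}{3241230} = 1521 \cdot \frac{1}{3241230} = \frac{507}{1080410}$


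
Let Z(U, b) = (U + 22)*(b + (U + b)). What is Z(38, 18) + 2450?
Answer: 6890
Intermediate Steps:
Z(U, b) = (22 + U)*(U + 2*b)
Z(38, 18) + 2450 = (38**2 + 22*38 + 44*18 + 2*38*18) + 2450 = (1444 + 836 + 792 + 1368) + 2450 = 4440 + 2450 = 6890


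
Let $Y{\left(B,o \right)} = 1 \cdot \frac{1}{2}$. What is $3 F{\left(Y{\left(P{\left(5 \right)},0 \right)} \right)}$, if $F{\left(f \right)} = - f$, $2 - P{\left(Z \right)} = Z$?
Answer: $- \frac{3}{2} \approx -1.5$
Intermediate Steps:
$P{\left(Z \right)} = 2 - Z$
$Y{\left(B,o \right)} = \frac{1}{2}$ ($Y{\left(B,o \right)} = 1 \cdot \frac{1}{2} = \frac{1}{2}$)
$3 F{\left(Y{\left(P{\left(5 \right)},0 \right)} \right)} = 3 \left(\left(-1\right) \frac{1}{2}\right) = 3 \left(- \frac{1}{2}\right) = - \frac{3}{2}$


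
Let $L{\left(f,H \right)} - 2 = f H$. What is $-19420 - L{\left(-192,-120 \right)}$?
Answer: $-42462$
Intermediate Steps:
$L{\left(f,H \right)} = 2 + H f$ ($L{\left(f,H \right)} = 2 + f H = 2 + H f$)
$-19420 - L{\left(-192,-120 \right)} = -19420 - \left(2 - -23040\right) = -19420 - \left(2 + 23040\right) = -19420 - 23042 = -42462$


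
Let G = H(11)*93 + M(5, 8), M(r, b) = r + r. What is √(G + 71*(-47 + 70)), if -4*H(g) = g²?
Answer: I*√4681/2 ≈ 34.209*I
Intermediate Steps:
M(r, b) = 2*r
H(g) = -g²/4
G = -11213/4 (G = -¼*11²*93 + 2*5 = -¼*121*93 + 10 = -121/4*93 + 10 = -11253/4 + 10 = -11213/4 ≈ -2803.3)
√(G + 71*(-47 + 70)) = √(-11213/4 + 71*(-47 + 70)) = √(-11213/4 + 71*23) = √(-11213/4 + 1633) = √(-4681/4) = I*√4681/2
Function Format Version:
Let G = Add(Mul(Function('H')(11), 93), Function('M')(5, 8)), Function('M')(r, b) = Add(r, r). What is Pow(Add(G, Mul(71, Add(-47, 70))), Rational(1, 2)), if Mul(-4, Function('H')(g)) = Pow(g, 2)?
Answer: Mul(Rational(1, 2), I, Pow(4681, Rational(1, 2))) ≈ Mul(34.209, I)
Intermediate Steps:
Function('M')(r, b) = Mul(2, r)
Function('H')(g) = Mul(Rational(-1, 4), Pow(g, 2))
G = Rational(-11213, 4) (G = Add(Mul(Mul(Rational(-1, 4), Pow(11, 2)), 93), Mul(2, 5)) = Add(Mul(Mul(Rational(-1, 4), 121), 93), 10) = Add(Mul(Rational(-121, 4), 93), 10) = Add(Rational(-11253, 4), 10) = Rational(-11213, 4) ≈ -2803.3)
Pow(Add(G, Mul(71, Add(-47, 70))), Rational(1, 2)) = Pow(Add(Rational(-11213, 4), Mul(71, Add(-47, 70))), Rational(1, 2)) = Pow(Add(Rational(-11213, 4), Mul(71, 23)), Rational(1, 2)) = Pow(Add(Rational(-11213, 4), 1633), Rational(1, 2)) = Pow(Rational(-4681, 4), Rational(1, 2)) = Mul(Rational(1, 2), I, Pow(4681, Rational(1, 2)))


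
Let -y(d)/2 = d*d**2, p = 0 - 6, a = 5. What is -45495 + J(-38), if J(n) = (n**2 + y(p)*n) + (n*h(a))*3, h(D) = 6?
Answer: -61151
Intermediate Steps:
p = -6
y(d) = -2*d**3 (y(d) = -2*d*d**2 = -2*d**3)
J(n) = n**2 + 450*n (J(n) = (n**2 + (-2*(-6)**3)*n) + (n*6)*3 = (n**2 + (-2*(-216))*n) + (6*n)*3 = (n**2 + 432*n) + 18*n = n**2 + 450*n)
-45495 + J(-38) = -45495 - 38*(450 - 38) = -45495 - 38*412 = -45495 - 15656 = -61151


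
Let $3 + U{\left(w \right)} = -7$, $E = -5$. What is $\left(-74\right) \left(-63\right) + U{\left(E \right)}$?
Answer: $4652$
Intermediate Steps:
$U{\left(w \right)} = -10$ ($U{\left(w \right)} = -3 - 7 = -10$)
$\left(-74\right) \left(-63\right) + U{\left(E \right)} = \left(-74\right) \left(-63\right) - 10 = 4662 - 10 = 4652$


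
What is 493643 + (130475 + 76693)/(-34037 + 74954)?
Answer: 6732865933/13639 ≈ 4.9365e+5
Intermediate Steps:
493643 + (130475 + 76693)/(-34037 + 74954) = 493643 + 207168/40917 = 493643 + 207168*(1/40917) = 493643 + 69056/13639 = 6732865933/13639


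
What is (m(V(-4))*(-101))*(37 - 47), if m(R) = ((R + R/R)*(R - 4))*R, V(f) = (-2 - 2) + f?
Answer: -678720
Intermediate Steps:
V(f) = -4 + f
m(R) = R*(1 + R)*(-4 + R) (m(R) = ((R + 1)*(-4 + R))*R = ((1 + R)*(-4 + R))*R = R*(1 + R)*(-4 + R))
(m(V(-4))*(-101))*(37 - 47) = (((-4 - 4)*(-4 + (-4 - 4)² - 3*(-4 - 4)))*(-101))*(37 - 47) = (-8*(-4 + (-8)² - 3*(-8))*(-101))*(-10) = (-8*(-4 + 64 + 24)*(-101))*(-10) = (-8*84*(-101))*(-10) = -672*(-101)*(-10) = 67872*(-10) = -678720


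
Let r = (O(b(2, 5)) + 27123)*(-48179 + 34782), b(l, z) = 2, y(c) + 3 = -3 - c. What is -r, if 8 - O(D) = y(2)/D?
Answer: 363527595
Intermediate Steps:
y(c) = -6 - c (y(c) = -3 + (-3 - c) = -6 - c)
O(D) = 8 + 8/D (O(D) = 8 - (-6 - 1*2)/D = 8 - (-6 - 2)/D = 8 - (-8)/D = 8 + 8/D)
r = -363527595 (r = ((8 + 8/2) + 27123)*(-48179 + 34782) = ((8 + 8*(1/2)) + 27123)*(-13397) = ((8 + 4) + 27123)*(-13397) = (12 + 27123)*(-13397) = 27135*(-13397) = -363527595)
-r = -1*(-363527595) = 363527595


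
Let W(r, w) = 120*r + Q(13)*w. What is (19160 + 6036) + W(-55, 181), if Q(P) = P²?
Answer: 49185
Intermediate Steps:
W(r, w) = 120*r + 169*w (W(r, w) = 120*r + 13²*w = 120*r + 169*w)
(19160 + 6036) + W(-55, 181) = (19160 + 6036) + (120*(-55) + 169*181) = 25196 + (-6600 + 30589) = 25196 + 23989 = 49185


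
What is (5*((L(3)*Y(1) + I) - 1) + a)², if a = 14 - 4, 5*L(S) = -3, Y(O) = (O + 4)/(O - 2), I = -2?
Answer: 100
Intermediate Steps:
Y(O) = (4 + O)/(-2 + O)
L(S) = -⅗ (L(S) = (⅕)*(-3) = -⅗)
a = 10
(5*((L(3)*Y(1) + I) - 1) + a)² = (5*((-3*(4 + 1)/(5*(-2 + 1)) - 2) - 1) + 10)² = (5*((-3*5/(5*(-1)) - 2) - 1) + 10)² = (5*((-(-3)*5/5 - 2) - 1) + 10)² = (5*((-⅗*(-5) - 2) - 1) + 10)² = (5*((3 - 2) - 1) + 10)² = (5*(1 - 1) + 10)² = (5*0 + 10)² = (0 + 10)² = 10² = 100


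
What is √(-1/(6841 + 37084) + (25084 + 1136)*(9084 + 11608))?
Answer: √41871516338692243/8785 ≈ 23293.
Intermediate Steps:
√(-1/(6841 + 37084) + (25084 + 1136)*(9084 + 11608)) = √(-1/43925 + 26220*20692) = √(-1*1/43925 + 542544240) = √(-1/43925 + 542544240) = √(23831255741999/43925) = √41871516338692243/8785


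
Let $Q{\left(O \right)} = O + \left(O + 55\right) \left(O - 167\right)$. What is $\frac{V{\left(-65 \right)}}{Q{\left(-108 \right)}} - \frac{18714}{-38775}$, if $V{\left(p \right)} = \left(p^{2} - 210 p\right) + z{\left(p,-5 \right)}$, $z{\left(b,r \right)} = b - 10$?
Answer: $\frac{320310146}{186985975} \approx 1.713$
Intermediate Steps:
$z{\left(b,r \right)} = -10 + b$
$V{\left(p \right)} = -10 + p^{2} - 209 p$ ($V{\left(p \right)} = \left(p^{2} - 210 p\right) + \left(-10 + p\right) = -10 + p^{2} - 209 p$)
$Q{\left(O \right)} = O + \left(-167 + O\right) \left(55 + O\right)$ ($Q{\left(O \right)} = O + \left(55 + O\right) \left(-167 + O\right) = O + \left(-167 + O\right) \left(55 + O\right)$)
$\frac{V{\left(-65 \right)}}{Q{\left(-108 \right)}} - \frac{18714}{-38775} = \frac{-10 + \left(-65\right)^{2} - -13585}{-9185 + \left(-108\right)^{2} - -11988} - \frac{18714}{-38775} = \frac{-10 + 4225 + 13585}{-9185 + 11664 + 11988} - - \frac{6238}{12925} = \frac{17800}{14467} + \frac{6238}{12925} = \frac{320310146}{186985975}$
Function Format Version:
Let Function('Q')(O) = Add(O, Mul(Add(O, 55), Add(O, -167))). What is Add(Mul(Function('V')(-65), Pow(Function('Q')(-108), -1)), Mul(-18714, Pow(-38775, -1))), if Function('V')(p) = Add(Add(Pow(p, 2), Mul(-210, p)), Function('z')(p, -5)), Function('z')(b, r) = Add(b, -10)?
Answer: Rational(320310146, 186985975) ≈ 1.7130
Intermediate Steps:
Function('z')(b, r) = Add(-10, b)
Function('V')(p) = Add(-10, Pow(p, 2), Mul(-209, p)) (Function('V')(p) = Add(Add(Pow(p, 2), Mul(-210, p)), Add(-10, p)) = Add(-10, Pow(p, 2), Mul(-209, p)))
Function('Q')(O) = Add(O, Mul(Add(-167, O), Add(55, O))) (Function('Q')(O) = Add(O, Mul(Add(55, O), Add(-167, O))) = Add(O, Mul(Add(-167, O), Add(55, O))))
Add(Mul(Function('V')(-65), Pow(Function('Q')(-108), -1)), Mul(-18714, Pow(-38775, -1))) = Add(Mul(Add(-10, Pow(-65, 2), Mul(-209, -65)), Pow(Add(-9185, Pow(-108, 2), Mul(-111, -108)), -1)), Mul(-18714, Pow(-38775, -1))) = Add(Mul(Add(-10, 4225, 13585), Pow(Add(-9185, 11664, 11988), -1)), Mul(-18714, Rational(-1, 38775))) = Add(Mul(17800, Pow(14467, -1)), Rational(6238, 12925)) = Add(Mul(17800, Rational(1, 14467)), Rational(6238, 12925)) = Add(Rational(17800, 14467), Rational(6238, 12925)) = Rational(320310146, 186985975)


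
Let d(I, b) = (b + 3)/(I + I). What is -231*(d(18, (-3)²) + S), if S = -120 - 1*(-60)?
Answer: 13783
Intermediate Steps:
S = -60 (S = -120 + 60 = -60)
d(I, b) = (3 + b)/(2*I) (d(I, b) = (3 + b)/((2*I)) = (3 + b)*(1/(2*I)) = (3 + b)/(2*I))
-231*(d(18, (-3)²) + S) = -231*((½)*(3 + (-3)²)/18 - 60) = -231*((½)*(1/18)*(3 + 9) - 60) = -231*((½)*(1/18)*12 - 60) = -231*(⅓ - 60) = -231*(-179/3) = 13783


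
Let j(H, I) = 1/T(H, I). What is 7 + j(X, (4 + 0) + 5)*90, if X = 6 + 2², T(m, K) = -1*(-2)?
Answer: 52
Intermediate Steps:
T(m, K) = 2
X = 10 (X = 6 + 4 = 10)
j(H, I) = ½ (j(H, I) = 1/2 = ½)
7 + j(X, (4 + 0) + 5)*90 = 7 + (½)*90 = 7 + 45 = 52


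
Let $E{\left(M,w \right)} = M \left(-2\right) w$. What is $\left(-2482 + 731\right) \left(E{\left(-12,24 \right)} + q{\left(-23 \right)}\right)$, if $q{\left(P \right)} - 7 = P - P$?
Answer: $-1020833$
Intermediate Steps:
$q{\left(P \right)} = 7$ ($q{\left(P \right)} = 7 + \left(P - P\right) = 7 + 0 = 7$)
$E{\left(M,w \right)} = - 2 M w$
$\left(-2482 + 731\right) \left(E{\left(-12,24 \right)} + q{\left(-23 \right)}\right) = \left(-2482 + 731\right) \left(\left(-2\right) \left(-12\right) 24 + 7\right) = - 1751 \left(576 + 7\right) = \left(-1751\right) 583 = -1020833$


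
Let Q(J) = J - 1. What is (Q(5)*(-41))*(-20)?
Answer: 3280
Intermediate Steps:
Q(J) = -1 + J
(Q(5)*(-41))*(-20) = ((-1 + 5)*(-41))*(-20) = (4*(-41))*(-20) = -164*(-20) = 3280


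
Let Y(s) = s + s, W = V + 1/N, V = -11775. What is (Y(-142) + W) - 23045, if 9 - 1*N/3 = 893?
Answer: -93095809/2652 ≈ -35104.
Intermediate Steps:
N = -2652 (N = 27 - 3*893 = 27 - 2679 = -2652)
W = -31227301/2652 (W = -11775 + 1/(-2652) = -11775 - 1/2652 = -31227301/2652 ≈ -11775.)
Y(s) = 2*s
(Y(-142) + W) - 23045 = (2*(-142) - 31227301/2652) - 23045 = (-284 - 31227301/2652) - 23045 = -31980469/2652 - 23045 = -93095809/2652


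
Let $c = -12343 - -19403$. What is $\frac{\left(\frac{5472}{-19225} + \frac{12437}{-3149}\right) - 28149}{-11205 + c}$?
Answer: $\frac{1704383421878}{250936331125} \approx 6.7921$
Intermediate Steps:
$c = 7060$ ($c = -12343 + 19403 = 7060$)
$\frac{\left(\frac{5472}{-19225} + \frac{12437}{-3149}\right) - 28149}{-11205 + c} = \frac{\left(\frac{5472}{-19225} + \frac{12437}{-3149}\right) - 28149}{-11205 + 7060} = \frac{\left(5472 \left(- \frac{1}{19225}\right) + 12437 \left(- \frac{1}{3149}\right)\right) - 28149}{-4145} = \left(\left(- \frac{5472}{19225} - \frac{12437}{3149}\right) - 28149\right) \left(- \frac{1}{4145}\right) = \left(- \frac{256332653}{60539525} - 28149\right) \left(- \frac{1}{4145}\right) = \left(- \frac{1704383421878}{60539525}\right) \left(- \frac{1}{4145}\right) = \frac{1704383421878}{250936331125}$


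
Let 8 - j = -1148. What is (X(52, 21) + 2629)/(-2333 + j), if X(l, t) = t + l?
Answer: -2702/1177 ≈ -2.2957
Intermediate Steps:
X(l, t) = l + t
j = 1156 (j = 8 - 1*(-1148) = 8 + 1148 = 1156)
(X(52, 21) + 2629)/(-2333 + j) = ((52 + 21) + 2629)/(-2333 + 1156) = (73 + 2629)/(-1177) = 2702*(-1/1177) = -2702/1177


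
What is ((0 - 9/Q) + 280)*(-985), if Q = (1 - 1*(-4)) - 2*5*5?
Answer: -275997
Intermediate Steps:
Q = -45 (Q = (1 + 4) - 10*5 = 5 - 50 = -45)
((0 - 9/Q) + 280)*(-985) = ((0 - 9/(-45)) + 280)*(-985) = ((0 - 1/45*(-9)) + 280)*(-985) = ((0 + ⅕) + 280)*(-985) = (⅕ + 280)*(-985) = (1401/5)*(-985) = -275997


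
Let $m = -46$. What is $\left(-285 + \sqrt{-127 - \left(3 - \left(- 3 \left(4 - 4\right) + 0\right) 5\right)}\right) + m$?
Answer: $-331 + i \sqrt{130} \approx -331.0 + 11.402 i$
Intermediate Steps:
$\left(-285 + \sqrt{-127 - \left(3 - \left(- 3 \left(4 - 4\right) + 0\right) 5\right)}\right) + m = \left(-285 + \sqrt{-127 - \left(3 - \left(- 3 \left(4 - 4\right) + 0\right) 5\right)}\right) - 46 = \left(-285 + \sqrt{-127 - \left(3 - \left(\left(-3\right) 0 + 0\right) 5\right)}\right) - 46 = \left(-285 + \sqrt{-127 - \left(3 - \left(0 + 0\right) 5\right)}\right) - 46 = \left(-285 + \sqrt{-127 + \left(-3 + 0 \cdot 5\right)}\right) - 46 = \left(-285 + \sqrt{-127 + \left(-3 + 0\right)}\right) - 46 = \left(-285 + \sqrt{-127 - 3}\right) - 46 = \left(-285 + \sqrt{-130}\right) - 46 = \left(-285 + i \sqrt{130}\right) - 46 = -331 + i \sqrt{130}$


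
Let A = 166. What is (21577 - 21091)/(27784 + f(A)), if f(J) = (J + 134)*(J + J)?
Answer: 243/63692 ≈ 0.0038152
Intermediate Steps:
f(J) = 2*J*(134 + J) (f(J) = (134 + J)*(2*J) = 2*J*(134 + J))
(21577 - 21091)/(27784 + f(A)) = (21577 - 21091)/(27784 + 2*166*(134 + 166)) = 486/(27784 + 2*166*300) = 486/(27784 + 99600) = 486/127384 = 486*(1/127384) = 243/63692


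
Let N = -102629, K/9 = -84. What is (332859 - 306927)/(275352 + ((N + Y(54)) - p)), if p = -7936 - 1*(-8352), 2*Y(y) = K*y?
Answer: 25932/151895 ≈ 0.17072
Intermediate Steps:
K = -756 (K = 9*(-84) = -756)
Y(y) = -378*y (Y(y) = (-756*y)/2 = -378*y)
p = 416 (p = -7936 + 8352 = 416)
(332859 - 306927)/(275352 + ((N + Y(54)) - p)) = (332859 - 306927)/(275352 + ((-102629 - 378*54) - 1*416)) = 25932/(275352 + ((-102629 - 20412) - 416)) = 25932/(275352 + (-123041 - 416)) = 25932/(275352 - 123457) = 25932/151895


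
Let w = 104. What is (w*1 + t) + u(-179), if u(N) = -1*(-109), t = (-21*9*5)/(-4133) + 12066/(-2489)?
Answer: 2143622208/10287037 ≈ 208.38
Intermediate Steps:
t = -47516673/10287037 (t = -189*5*(-1/4133) + 12066*(-1/2489) = -945*(-1/4133) - 12066/2489 = 945/4133 - 12066/2489 = -47516673/10287037 ≈ -4.6191)
u(N) = 109
(w*1 + t) + u(-179) = (104*1 - 47516673/10287037) + 109 = (104 - 47516673/10287037) + 109 = 1022335175/10287037 + 109 = 2143622208/10287037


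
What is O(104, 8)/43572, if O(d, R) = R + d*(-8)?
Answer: -206/10893 ≈ -0.018911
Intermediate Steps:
O(d, R) = R - 8*d
O(104, 8)/43572 = (8 - 8*104)/43572 = (8 - 832)*(1/43572) = -824*1/43572 = -206/10893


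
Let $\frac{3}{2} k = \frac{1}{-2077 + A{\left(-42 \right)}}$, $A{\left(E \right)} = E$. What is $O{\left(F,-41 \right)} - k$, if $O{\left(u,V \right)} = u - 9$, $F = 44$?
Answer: $\frac{222497}{6357} \approx 35.0$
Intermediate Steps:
$O{\left(u,V \right)} = -9 + u$ ($O{\left(u,V \right)} = u - 9 = -9 + u$)
$k = - \frac{2}{6357}$ ($k = \frac{2}{3 \left(-2077 - 42\right)} = \frac{2}{3 \left(-2119\right)} = \frac{2}{3} \left(- \frac{1}{2119}\right) = - \frac{2}{6357} \approx -0.00031461$)
$O{\left(F,-41 \right)} - k = \left(-9 + 44\right) - - \frac{2}{6357} = 35 + \frac{2}{6357} = \frac{222497}{6357}$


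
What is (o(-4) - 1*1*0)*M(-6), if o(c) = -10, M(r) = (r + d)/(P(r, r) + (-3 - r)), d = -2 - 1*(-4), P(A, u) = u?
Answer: -40/3 ≈ -13.333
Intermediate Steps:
d = 2 (d = -2 + 4 = 2)
M(r) = -⅔ - r/3 (M(r) = (r + 2)/(r + (-3 - r)) = (2 + r)/(-3) = (2 + r)*(-⅓) = -⅔ - r/3)
(o(-4) - 1*1*0)*M(-6) = (-10 - 1*1*0)*(-⅔ - ⅓*(-6)) = (-10 - 1*0)*(-⅔ + 2) = (-10 + 0)*(4/3) = -10*4/3 = -40/3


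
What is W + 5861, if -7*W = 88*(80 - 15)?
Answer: 35307/7 ≈ 5043.9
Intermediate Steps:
W = -5720/7 (W = -88*(80 - 15)/7 = -88*65/7 = -⅐*5720 = -5720/7 ≈ -817.14)
W + 5861 = -5720/7 + 5861 = 35307/7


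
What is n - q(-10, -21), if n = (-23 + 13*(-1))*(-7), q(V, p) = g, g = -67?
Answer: 319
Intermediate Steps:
q(V, p) = -67
n = 252 (n = (-23 - 13)*(-7) = -36*(-7) = 252)
n - q(-10, -21) = 252 - 1*(-67) = 252 + 67 = 319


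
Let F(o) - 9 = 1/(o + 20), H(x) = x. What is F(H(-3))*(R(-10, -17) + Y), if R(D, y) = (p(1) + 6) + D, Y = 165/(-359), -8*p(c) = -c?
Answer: -958573/24412 ≈ -39.266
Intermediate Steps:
p(c) = c/8 (p(c) = -(-1)*c/8 = c/8)
Y = -165/359 (Y = 165*(-1/359) = -165/359 ≈ -0.45961)
R(D, y) = 49/8 + D (R(D, y) = ((⅛)*1 + 6) + D = (⅛ + 6) + D = 49/8 + D)
F(o) = 9 + 1/(20 + o) (F(o) = 9 + 1/(o + 20) = 9 + 1/(20 + o))
F(H(-3))*(R(-10, -17) + Y) = ((181 + 9*(-3))/(20 - 3))*((49/8 - 10) - 165/359) = ((181 - 27)/17)*(-31/8 - 165/359) = ((1/17)*154)*(-12449/2872) = (154/17)*(-12449/2872) = -958573/24412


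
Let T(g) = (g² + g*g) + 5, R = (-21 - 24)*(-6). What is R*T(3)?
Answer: 6210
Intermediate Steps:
R = 270 (R = -45*(-6) = 270)
T(g) = 5 + 2*g² (T(g) = (g² + g²) + 5 = 2*g² + 5 = 5 + 2*g²)
R*T(3) = 270*(5 + 2*3²) = 270*(5 + 2*9) = 270*(5 + 18) = 270*23 = 6210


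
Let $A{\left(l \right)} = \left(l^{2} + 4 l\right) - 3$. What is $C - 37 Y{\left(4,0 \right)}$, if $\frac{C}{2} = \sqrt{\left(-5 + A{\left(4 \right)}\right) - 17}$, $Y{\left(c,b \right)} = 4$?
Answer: $-148 + 2 \sqrt{7} \approx -142.71$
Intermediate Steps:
$A{\left(l \right)} = -3 + l^{2} + 4 l$
$C = 2 \sqrt{7}$ ($C = 2 \sqrt{\left(-5 + \left(-3 + 4^{2} + 4 \cdot 4\right)\right) - 17} = 2 \sqrt{\left(-5 + \left(-3 + 16 + 16\right)\right) - 17} = 2 \sqrt{\left(-5 + 29\right) - 17} = 2 \sqrt{24 - 17} = 2 \sqrt{7} \approx 5.2915$)
$C - 37 Y{\left(4,0 \right)} = 2 \sqrt{7} - 148 = -148 + 2 \sqrt{7}$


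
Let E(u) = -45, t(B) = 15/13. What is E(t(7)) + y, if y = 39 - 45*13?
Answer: -591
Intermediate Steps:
t(B) = 15/13 (t(B) = 15*(1/13) = 15/13)
y = -546 (y = 39 - 585 = -546)
E(t(7)) + y = -45 - 546 = -591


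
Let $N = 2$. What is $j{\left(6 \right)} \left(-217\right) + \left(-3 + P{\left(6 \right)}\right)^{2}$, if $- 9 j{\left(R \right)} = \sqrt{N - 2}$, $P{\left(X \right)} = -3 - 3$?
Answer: $81$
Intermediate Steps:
$P{\left(X \right)} = -6$
$j{\left(R \right)} = 0$ ($j{\left(R \right)} = - \frac{\sqrt{2 - 2}}{9} = - \frac{\sqrt{0}}{9} = \left(- \frac{1}{9}\right) 0 = 0$)
$j{\left(6 \right)} \left(-217\right) + \left(-3 + P{\left(6 \right)}\right)^{2} = 0 \left(-217\right) + \left(-3 - 6\right)^{2} = 0 + \left(-9\right)^{2} = 0 + 81 = 81$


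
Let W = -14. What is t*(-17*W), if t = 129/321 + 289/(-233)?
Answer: -4975152/24931 ≈ -199.56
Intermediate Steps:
t = -20904/24931 (t = 129*(1/321) + 289*(-1/233) = 43/107 - 289/233 = -20904/24931 ≈ -0.83847)
t*(-17*W) = -(-355368)*(-14)/24931 = -20904/24931*238 = -4975152/24931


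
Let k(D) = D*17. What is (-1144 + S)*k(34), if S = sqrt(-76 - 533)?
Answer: -661232 + 578*I*sqrt(609) ≈ -6.6123e+5 + 14264.0*I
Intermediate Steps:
S = I*sqrt(609) (S = sqrt(-609) = I*sqrt(609) ≈ 24.678*I)
k(D) = 17*D
(-1144 + S)*k(34) = (-1144 + I*sqrt(609))*(17*34) = (-1144 + I*sqrt(609))*578 = -661232 + 578*I*sqrt(609)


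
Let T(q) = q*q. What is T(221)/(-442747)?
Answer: -48841/442747 ≈ -0.11031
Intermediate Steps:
T(q) = q²
T(221)/(-442747) = 221²/(-442747) = 48841*(-1/442747) = -48841/442747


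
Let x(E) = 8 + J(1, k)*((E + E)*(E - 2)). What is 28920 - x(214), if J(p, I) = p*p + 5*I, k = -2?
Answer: 845536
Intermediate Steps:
J(p, I) = p² + 5*I
x(E) = 8 - 18*E*(-2 + E) (x(E) = 8 + (1² + 5*(-2))*((E + E)*(E - 2)) = 8 + (1 - 10)*((2*E)*(-2 + E)) = 8 - 18*E*(-2 + E))
28920 - x(214) = 28920 - (8 - 18*214² + 36*214) = 28920 - (8 - 18*45796 + 7704) = 28920 - (8 - 824328 + 7704) = 28920 - 1*(-816616) = 28920 + 816616 = 845536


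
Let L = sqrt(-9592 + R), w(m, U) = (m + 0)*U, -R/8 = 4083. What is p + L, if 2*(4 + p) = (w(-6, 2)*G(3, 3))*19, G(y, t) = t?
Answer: -346 + 4*I*sqrt(2641) ≈ -346.0 + 205.56*I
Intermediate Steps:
R = -32664 (R = -8*4083 = -32664)
w(m, U) = U*m (w(m, U) = m*U = U*m)
L = 4*I*sqrt(2641) (L = sqrt(-9592 - 32664) = sqrt(-42256) = 4*I*sqrt(2641) ≈ 205.56*I)
p = -346 (p = -4 + (((2*(-6))*3)*19)/2 = -4 + (-12*3*19)/2 = -4 + (-36*19)/2 = -4 + (1/2)*(-684) = -4 - 342 = -346)
p + L = -346 + 4*I*sqrt(2641)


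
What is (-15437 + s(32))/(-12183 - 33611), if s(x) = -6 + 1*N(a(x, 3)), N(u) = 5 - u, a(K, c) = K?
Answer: 1105/3271 ≈ 0.33782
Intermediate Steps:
s(x) = -1 - x (s(x) = -6 + 1*(5 - x) = -6 + (5 - x) = -1 - x)
(-15437 + s(32))/(-12183 - 33611) = (-15437 + (-1 - 1*32))/(-12183 - 33611) = (-15437 + (-1 - 32))/(-45794) = (-15437 - 33)*(-1/45794) = -15470*(-1/45794) = 1105/3271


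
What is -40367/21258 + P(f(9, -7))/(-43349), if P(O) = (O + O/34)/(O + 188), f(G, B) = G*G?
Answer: -4001090724887/2107039570533 ≈ -1.8989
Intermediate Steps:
f(G, B) = G²
P(O) = 35*O/(34*(188 + O)) (P(O) = (O + O*(1/34))/(188 + O) = (O + O/34)/(188 + O) = (35*O/34)/(188 + O) = 35*O/(34*(188 + O)))
-40367/21258 + P(f(9, -7))/(-43349) = -40367/21258 + ((35/34)*9²/(188 + 9²))/(-43349) = -40367*1/21258 + ((35/34)*81/(188 + 81))*(-1/43349) = -40367/21258 + ((35/34)*81/269)*(-1/43349) = -40367/21258 + ((35/34)*81*(1/269))*(-1/43349) = -40367/21258 + (2835/9146)*(-1/43349) = -40367/21258 - 2835/396469954 = -4001090724887/2107039570533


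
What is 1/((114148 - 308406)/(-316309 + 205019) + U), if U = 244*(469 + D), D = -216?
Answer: 55645/3435174269 ≈ 1.6199e-5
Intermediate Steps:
U = 61732 (U = 244*(469 - 216) = 244*253 = 61732)
1/((114148 - 308406)/(-316309 + 205019) + U) = 1/((114148 - 308406)/(-316309 + 205019) + 61732) = 1/(-194258/(-111290) + 61732) = 1/(-194258*(-1/111290) + 61732) = 1/(97129/55645 + 61732) = 1/(3435174269/55645) = 55645/3435174269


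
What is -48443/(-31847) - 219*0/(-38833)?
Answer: 48443/31847 ≈ 1.5211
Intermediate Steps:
-48443/(-31847) - 219*0/(-38833) = -48443*(-1/31847) + 0*(-1/38833) = 48443/31847 + 0 = 48443/31847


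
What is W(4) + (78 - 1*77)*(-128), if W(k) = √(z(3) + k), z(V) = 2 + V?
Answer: -125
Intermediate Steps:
W(k) = √(5 + k) (W(k) = √((2 + 3) + k) = √(5 + k))
W(4) + (78 - 1*77)*(-128) = √(5 + 4) + (78 - 1*77)*(-128) = √9 + (78 - 77)*(-128) = 3 + 1*(-128) = 3 - 128 = -125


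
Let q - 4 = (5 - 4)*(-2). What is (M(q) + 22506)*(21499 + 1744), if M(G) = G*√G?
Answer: 523106958 + 46486*√2 ≈ 5.2317e+8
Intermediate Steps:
q = 2 (q = 4 + (5 - 4)*(-2) = 4 + 1*(-2) = 4 - 2 = 2)
M(G) = G^(3/2)
(M(q) + 22506)*(21499 + 1744) = (2^(3/2) + 22506)*(21499 + 1744) = (2*√2 + 22506)*23243 = (22506 + 2*√2)*23243 = 523106958 + 46486*√2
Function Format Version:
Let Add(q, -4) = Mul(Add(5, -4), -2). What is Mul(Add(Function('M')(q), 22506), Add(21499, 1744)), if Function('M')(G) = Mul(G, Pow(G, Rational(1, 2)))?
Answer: Add(523106958, Mul(46486, Pow(2, Rational(1, 2)))) ≈ 5.2317e+8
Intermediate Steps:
q = 2 (q = Add(4, Mul(Add(5, -4), -2)) = Add(4, Mul(1, -2)) = Add(4, -2) = 2)
Function('M')(G) = Pow(G, Rational(3, 2))
Mul(Add(Function('M')(q), 22506), Add(21499, 1744)) = Mul(Add(Pow(2, Rational(3, 2)), 22506), Add(21499, 1744)) = Mul(Add(Mul(2, Pow(2, Rational(1, 2))), 22506), 23243) = Mul(Add(22506, Mul(2, Pow(2, Rational(1, 2)))), 23243) = Add(523106958, Mul(46486, Pow(2, Rational(1, 2))))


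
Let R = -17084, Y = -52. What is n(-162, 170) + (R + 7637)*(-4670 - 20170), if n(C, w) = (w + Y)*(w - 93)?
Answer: 234672566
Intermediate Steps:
n(C, w) = (-93 + w)*(-52 + w) (n(C, w) = (w - 52)*(w - 93) = (-52 + w)*(-93 + w) = (-93 + w)*(-52 + w))
n(-162, 170) + (R + 7637)*(-4670 - 20170) = (4836 + 170**2 - 145*170) + (-17084 + 7637)*(-4670 - 20170) = (4836 + 28900 - 24650) - 9447*(-24840) = 9086 + 234663480 = 234672566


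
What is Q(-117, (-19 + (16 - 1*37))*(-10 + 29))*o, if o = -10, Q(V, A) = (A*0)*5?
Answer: 0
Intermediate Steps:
Q(V, A) = 0 (Q(V, A) = 0*5 = 0)
Q(-117, (-19 + (16 - 1*37))*(-10 + 29))*o = 0*(-10) = 0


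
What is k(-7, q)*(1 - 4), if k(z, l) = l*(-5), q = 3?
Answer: 45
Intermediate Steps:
k(z, l) = -5*l
k(-7, q)*(1 - 4) = (-5*3)*(1 - 4) = -15*(-3) = 45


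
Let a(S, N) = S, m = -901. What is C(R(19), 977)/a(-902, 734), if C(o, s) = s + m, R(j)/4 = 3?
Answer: -38/451 ≈ -0.084257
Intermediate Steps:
R(j) = 12 (R(j) = 4*3 = 12)
C(o, s) = -901 + s (C(o, s) = s - 901 = -901 + s)
C(R(19), 977)/a(-902, 734) = (-901 + 977)/(-902) = 76*(-1/902) = -38/451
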